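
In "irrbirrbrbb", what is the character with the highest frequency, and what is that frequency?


Input: 'irrbirrbrbb'
Operation: tally each character
Counts: 'b':4, 'i':2, 'r':5
Maximum: 'r' appears 5 times


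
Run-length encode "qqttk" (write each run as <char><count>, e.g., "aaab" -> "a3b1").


Input: 'qqttk'
Operation: identify consecutive runs
Runs: 'qq' -> q2, 'tt' -> t2, 'k' -> k1
Encoded: q2t2k1


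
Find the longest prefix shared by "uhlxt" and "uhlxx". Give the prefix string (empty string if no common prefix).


String 1: 'uhlxt'
String 2: 'uhlxx'
Compare position by position:
pos 0: 'u' vs 'u' match
pos 1: 'h' vs 'h' match
pos 2: 'l' vs 'l' match
pos 3: 'x' vs 'x' match
pos 4: 't' vs 'x' differ -> stop
Longest common prefix: "uhlx" (length 4)


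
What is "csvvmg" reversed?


Input string: 'csvvmg'
Operation: reverse character order
Original order: 'c' -> 's' -> 'v' -> 'v' -> 'm' -> 'g'
Reversed order: 'g' -> 'm' -> 'v' -> 'v' -> 's' -> 'c'
Result: gmvvsc


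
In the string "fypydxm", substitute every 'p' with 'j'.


Input string: 'fypydxm'
Operation: replace 'p' with 'j'
Positions of 'p': 2
After replacement: fyjydxm


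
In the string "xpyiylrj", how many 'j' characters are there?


Input string: 'xpyiylrj'
Target character: 'j'
Scan each position: s[7]='j'
Matches found at indices: 7
Total: 1


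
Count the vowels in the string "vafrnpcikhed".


Input string: 'vafrnpcikhed'
Operation: count vowels (a, e, i, o, u)
Scan: s[0]='v', s[1]='a' (vowel), s[2]='f', s[3]='r', s[4]='n', s[5]='p', s[6]='c', s[7]='i' (vowel), s[8]='k', s[9]='h', s[10]='e' (vowel), s[11]='d'
Vowels found: 3
Result: 3


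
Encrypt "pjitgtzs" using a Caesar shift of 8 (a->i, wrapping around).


Input: 'pjitgtzs', shift = 8
Operation: for each letter, (position + 8) mod 26
Mapping: 'p'(15+8=23)->'x', 'j'(9+8=17)->'r', 'i'(8+8=16)->'q', 't'(19+8=27, 27 mod 26=1)->'b', 'g'(6+8=14)->'o', 't'(19+8=27, 27 mod 26=1)->'b', 'z'(25+8=33, 33 mod 26=7)->'h', 's'(18+8=26, 26 mod 26=0)->'a'
Result: xrqbobha


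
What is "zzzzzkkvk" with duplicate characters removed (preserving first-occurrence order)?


Input: 'zzzzzkkvk'
Operation: keep first occurrence of each character
Scan: s[0]='z' new -> keep; s[1]='z' seen -> skip; s[2]='z' seen -> skip; s[3]='z' seen -> skip; s[4]='z' seen -> skip; s[5]='k' new -> keep; s[6]='k' seen -> skip; s[7]='v' new -> keep; s[8]='k' seen -> skip
Result: zkv


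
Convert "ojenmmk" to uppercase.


Input string: 'ojenmmk'
Operation: convert each letter to uppercase
Mapping: 'o'->'O', 'j'->'J', 'e'->'E', 'n'->'N', 'm'->'M', 'm'->'M', 'k'->'K'
Result: OJENMMK


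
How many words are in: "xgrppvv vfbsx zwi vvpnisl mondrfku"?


Input string: 'xgrppvv vfbsx zwi vvpnisl mondrfku'
Operation: split by spaces
Words found: 'xgrppvv', 'vfbsx', 'zwi', 'vvpnisl', 'mondrfku'
Word count: 5


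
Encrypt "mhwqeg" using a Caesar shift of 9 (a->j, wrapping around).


Input: 'mhwqeg', shift = 9
Operation: for each letter, (position + 9) mod 26
Mapping: 'm'(12+9=21)->'v', 'h'(7+9=16)->'q', 'w'(22+9=31, 31 mod 26=5)->'f', 'q'(16+9=25)->'z', 'e'(4+9=13)->'n', 'g'(6+9=15)->'p'
Result: vqfznp


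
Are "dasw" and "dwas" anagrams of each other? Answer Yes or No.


String 1: 'dasw' -> sorted: 'adsw'
String 2: 'dwas' -> sorted: 'adsw'
Compare sorted forms: 'adsw' == 'adsw'
Anagram: Yes


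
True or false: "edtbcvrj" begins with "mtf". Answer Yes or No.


Input string: 'edtbcvrj'
Prefix to check: 'mtf'
First 3 characters of input: 'edt'
Match: False
Result: No


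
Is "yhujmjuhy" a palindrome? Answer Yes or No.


Input string: 'yhujmjuhy'
Reversed: 'yhujmjuhy'
Compare pairs: s[0]='y' vs s[8]='y' (match), s[1]='h' vs s[7]='h' (match), s[2]='u' vs s[6]='u' (match), s[3]='j' vs s[5]='j' (match)
Palindrome: Yes


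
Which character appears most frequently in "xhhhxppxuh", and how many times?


Input: 'xhhhxppxuh'
Operation: tally each character
Counts: 'h':4, 'p':2, 'u':1, 'x':3
Maximum: 'h' appears 4 times


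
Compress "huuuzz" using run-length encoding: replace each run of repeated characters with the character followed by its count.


Input: 'huuuzz'
Operation: identify consecutive runs
Runs: 'h' -> h1, 'uuu' -> u3, 'zz' -> z2
Encoded: h1u3z2


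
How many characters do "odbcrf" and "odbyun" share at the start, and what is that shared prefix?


String 1: 'odbcrf'
String 2: 'odbyun'
Compare position by position:
pos 0: 'o' vs 'o' match
pos 1: 'd' vs 'd' match
pos 2: 'b' vs 'b' match
pos 3: 'c' vs 'y' differ -> stop
Longest common prefix: "odb" (length 3)


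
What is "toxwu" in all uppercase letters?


Input string: 'toxwu'
Operation: convert each letter to uppercase
Mapping: 't'->'T', 'o'->'O', 'x'->'X', 'w'->'W', 'u'->'U'
Result: TOXWU


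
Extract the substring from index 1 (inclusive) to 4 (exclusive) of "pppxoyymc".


Input string: 'pppxoyymc'
Operation: slice [1:4]
Extract characters: s[1]='p', s[2]='p', s[3]='x'
Result: ppx


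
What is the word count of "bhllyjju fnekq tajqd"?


Input string: 'bhllyjju fnekq tajqd'
Operation: split by spaces
Words found: 'bhllyjju', 'fnekq', 'tajqd'
Word count: 3


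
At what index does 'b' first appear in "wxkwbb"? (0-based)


Input string: 'wxkwbb'
Target: 'b'
Scanning left to right: s[0]='w', s[1]='x', s[2]='k', s[3]='w', s[4]='b'
First match at index: 4


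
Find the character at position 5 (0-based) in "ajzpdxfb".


Input string: 'ajzpdxfb'
Operation: get character at index 5
Index mapping: s[0]='a', s[1]='j', s[2]='z', s[3]='p', s[4]='d', s[5]='x'
Result: 'x'


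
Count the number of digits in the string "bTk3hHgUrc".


Input string: 'bTk3hHgUrc'
Operation: count digit characters (0-9)
Scan: 'b', 'T', 'k', '3'(digit), 'h', 'H', 'g', 'U', 'r', 'c'
Digits found: 1
Result: 1


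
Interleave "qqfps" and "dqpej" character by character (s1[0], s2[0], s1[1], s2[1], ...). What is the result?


String 1: 'qqfps'
String 2: 'dqpej'
Operation: alternate characters
Pairs: 'q'+'d', 'q'+'q', 'f'+'p', 'p'+'e', 's'+'j'
Result: qdqqfppesj


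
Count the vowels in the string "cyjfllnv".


Input string: 'cyjfllnv'
Operation: count vowels (a, e, i, o, u)
Scan: s[0]='c', s[1]='y', s[2]='j', s[3]='f', s[4]='l', s[5]='l', s[6]='n', s[7]='v'
Vowels found: 0
Result: 0


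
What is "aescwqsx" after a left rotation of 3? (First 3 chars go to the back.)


Input: 'aescwqsx', shift = 3
Operation: split at index 3 and swap parts
Front part s[0:3] = 'aes'
Back part s[3:] = 'cwqsx'
Rotated = back + front = 'cwqsx' + 'aes'
Result: cwqsxaes


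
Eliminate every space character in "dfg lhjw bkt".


Input string: 'dfg lhjw bkt'
Operation: remove all spaces
Words: 'dfg', 'lhjw', 'bkt'
Join without spaces: dfglhjwbkt


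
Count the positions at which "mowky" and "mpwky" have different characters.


String 1: 'mowky'
String 2: 'mpwky'
Compare each position: pos 0: 'm'=='m', pos 1: 'o'!='p', pos 2: 'w'=='w', pos 3: 'k'=='k', pos 4: 'y'=='y'
Differing positions: 1
Hamming distance: 1


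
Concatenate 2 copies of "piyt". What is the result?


Input string: 'piyt'
Operation: repeat 2 times
Concatenation: 'piyt' + 'piyt'
Result: piytpiyt


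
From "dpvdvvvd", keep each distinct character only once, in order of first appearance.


Input: 'dpvdvvvd'
Operation: keep first occurrence of each character
Scan: s[0]='d' new -> keep; s[1]='p' new -> keep; s[2]='v' new -> keep; s[3]='d' seen -> skip; s[4]='v' seen -> skip; s[5]='v' seen -> skip; s[6]='v' seen -> skip; s[7]='d' seen -> skip
Result: dpv


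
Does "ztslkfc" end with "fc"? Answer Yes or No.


Input string: 'ztslkfc'
Suffix to check: 'fc'
Last 2 characters of input: 'fc'
Match: True
Result: Yes


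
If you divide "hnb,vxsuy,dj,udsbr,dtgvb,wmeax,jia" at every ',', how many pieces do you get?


Input string: 'hnb,vxsuy,dj,udsbr,dtgvb,wmeax,jia'
Delimiter: ','
Split result: 'hnb', 'vxsuy', 'dj', 'udsbr', 'dtgvb', 'wmeax', 'jia'
Number of parts: 7


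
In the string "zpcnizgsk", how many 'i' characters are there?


Input string: 'zpcnizgsk'
Target character: 'i'
Scan each position: s[4]='i'
Matches found at indices: 4
Total: 1


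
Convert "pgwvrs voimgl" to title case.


Input string: 'pgwvrs voimgl'
Operation: capitalize first letter of each word
Word transformations: 'pgwvrs'->'Pgwvrs', 'voimgl'->'Voimgl'
Result: Pgwvrs Voimgl


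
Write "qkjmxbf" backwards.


Input string: 'qkjmxbf'
Operation: reverse character order
Original order: 'q' -> 'k' -> 'j' -> 'm' -> 'x' -> 'b' -> 'f'
Reversed order: 'f' -> 'b' -> 'x' -> 'm' -> 'j' -> 'k' -> 'q'
Result: fbxmjkq


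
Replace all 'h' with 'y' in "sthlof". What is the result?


Input string: 'sthlof'
Operation: replace 'h' with 'y'
Positions of 'h': 2
After replacement: stylof


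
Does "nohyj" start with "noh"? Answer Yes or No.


Input string: 'nohyj'
Prefix to check: 'noh'
First 3 characters of input: 'noh'
Match: True
Result: Yes


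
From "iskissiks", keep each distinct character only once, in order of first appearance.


Input: 'iskissiks'
Operation: keep first occurrence of each character
Scan: s[0]='i' new -> keep; s[1]='s' new -> keep; s[2]='k' new -> keep; s[3]='i' seen -> skip; s[4]='s' seen -> skip; s[5]='s' seen -> skip; s[6]='i' seen -> skip; s[7]='k' seen -> skip; s[8]='s' seen -> skip
Result: isk


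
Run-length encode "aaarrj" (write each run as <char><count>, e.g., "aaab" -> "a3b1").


Input: 'aaarrj'
Operation: identify consecutive runs
Runs: 'aaa' -> a3, 'rr' -> r2, 'j' -> j1
Encoded: a3r2j1


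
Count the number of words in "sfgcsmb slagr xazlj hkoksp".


Input string: 'sfgcsmb slagr xazlj hkoksp'
Operation: split by spaces
Words found: 'sfgcsmb', 'slagr', 'xazlj', 'hkoksp'
Word count: 4


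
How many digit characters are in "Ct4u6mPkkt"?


Input string: 'Ct4u6mPkkt'
Operation: count digit characters (0-9)
Scan: 'C', 't', '4'(digit), 'u', '6'(digit), 'm', 'P', 'k', 'k', 't'
Digits found: 2
Result: 2


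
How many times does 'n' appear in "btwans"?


Input string: 'btwans'
Target character: 'n'
Scan each position: s[4]='n'
Matches found at indices: 4
Total: 1


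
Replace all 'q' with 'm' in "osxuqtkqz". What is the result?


Input string: 'osxuqtkqz'
Operation: replace 'q' with 'm'
Positions of 'q': 4, 7
After replacement: osxumtkmz


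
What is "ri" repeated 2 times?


Input string: 'ri'
Operation: repeat 2 times
Concatenation: 'ri' + 'ri'
Result: riri


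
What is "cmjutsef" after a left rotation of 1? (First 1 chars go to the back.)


Input: 'cmjutsef', shift = 1
Operation: split at index 1 and swap parts
Front part s[0:1] = 'c'
Back part s[1:] = 'mjutsef'
Rotated = back + front = 'mjutsef' + 'c'
Result: mjutsefc


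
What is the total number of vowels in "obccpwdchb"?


Input string: 'obccpwdchb'
Operation: count vowels (a, e, i, o, u)
Scan: s[0]='o' (vowel), s[1]='b', s[2]='c', s[3]='c', s[4]='p', s[5]='w', s[6]='d', s[7]='c', s[8]='h', s[9]='b'
Vowels found: 1
Result: 1


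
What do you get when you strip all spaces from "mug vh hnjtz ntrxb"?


Input string: 'mug vh hnjtz ntrxb'
Operation: remove all spaces
Words: 'mug', 'vh', 'hnjtz', 'ntrxb'
Join without spaces: mugvhhnjtzntrxb


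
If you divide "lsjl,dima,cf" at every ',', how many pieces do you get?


Input string: 'lsjl,dima,cf'
Delimiter: ','
Split result: 'lsjl', 'dima', 'cf'
Number of parts: 3


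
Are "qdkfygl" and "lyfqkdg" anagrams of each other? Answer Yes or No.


String 1: 'qdkfygl' -> sorted: 'dfgklqy'
String 2: 'lyfqkdg' -> sorted: 'dfgklqy'
Compare sorted forms: 'dfgklqy' == 'dfgklqy'
Anagram: Yes


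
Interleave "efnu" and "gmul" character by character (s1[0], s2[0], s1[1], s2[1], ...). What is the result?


String 1: 'efnu'
String 2: 'gmul'
Operation: alternate characters
Pairs: 'e'+'g', 'f'+'m', 'n'+'u', 'u'+'l'
Result: egfmnuul


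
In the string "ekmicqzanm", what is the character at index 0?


Input string: 'ekmicqzanm'
Operation: get character at index 0
Index mapping: s[0]='e'
Result: 'e'


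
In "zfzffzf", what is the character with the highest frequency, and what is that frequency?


Input: 'zfzffzf'
Operation: tally each character
Counts: 'f':4, 'z':3
Maximum: 'f' appears 4 times


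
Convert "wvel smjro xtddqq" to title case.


Input string: 'wvel smjro xtddqq'
Operation: capitalize first letter of each word
Word transformations: 'wvel'->'Wvel', 'smjro'->'Smjro', 'xtddqq'->'Xtddqq'
Result: Wvel Smjro Xtddqq


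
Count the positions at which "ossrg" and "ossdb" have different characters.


String 1: 'ossrg'
String 2: 'ossdb'
Compare each position: pos 0: 'o'=='o', pos 1: 's'=='s', pos 2: 's'=='s', pos 3: 'r'!='d', pos 4: 'g'!='b'
Differing positions: 2
Hamming distance: 2


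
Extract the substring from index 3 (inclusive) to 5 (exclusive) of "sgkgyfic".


Input string: 'sgkgyfic'
Operation: slice [3:5]
Extract characters: s[3]='g', s[4]='y'
Result: gy


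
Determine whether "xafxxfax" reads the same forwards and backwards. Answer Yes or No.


Input string: 'xafxxfax'
Reversed: 'xafxxfax'
Compare pairs: s[0]='x' vs s[7]='x' (match), s[1]='a' vs s[6]='a' (match), s[2]='f' vs s[5]='f' (match), s[3]='x' vs s[4]='x' (match)
Palindrome: Yes


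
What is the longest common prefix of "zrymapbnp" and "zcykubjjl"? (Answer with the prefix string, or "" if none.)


String 1: 'zrymapbnp'
String 2: 'zcykubjjl'
Compare position by position:
pos 0: 'z' vs 'z' match
pos 1: 'r' vs 'c' differ -> stop
Longest common prefix: "z" (length 1)


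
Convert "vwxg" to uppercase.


Input string: 'vwxg'
Operation: convert each letter to uppercase
Mapping: 'v'->'V', 'w'->'W', 'x'->'X', 'g'->'G'
Result: VWXG


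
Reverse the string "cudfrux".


Input string: 'cudfrux'
Operation: reverse character order
Original order: 'c' -> 'u' -> 'd' -> 'f' -> 'r' -> 'u' -> 'x'
Reversed order: 'x' -> 'u' -> 'r' -> 'f' -> 'd' -> 'u' -> 'c'
Result: xurfduc


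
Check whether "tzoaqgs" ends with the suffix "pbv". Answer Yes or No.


Input string: 'tzoaqgs'
Suffix to check: 'pbv'
Last 3 characters of input: 'qgs'
Match: False
Result: No


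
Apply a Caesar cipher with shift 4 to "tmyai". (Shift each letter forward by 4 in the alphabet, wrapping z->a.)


Input: 'tmyai', shift = 4
Operation: for each letter, (position + 4) mod 26
Mapping: 't'(19+4=23)->'x', 'm'(12+4=16)->'q', 'y'(24+4=28, 28 mod 26=2)->'c', 'a'(0+4=4)->'e', 'i'(8+4=12)->'m'
Result: xqcem


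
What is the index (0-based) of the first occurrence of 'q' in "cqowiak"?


Input string: 'cqowiak'
Target: 'q'
Scanning left to right: s[0]='c', s[1]='q'
First match at index: 1


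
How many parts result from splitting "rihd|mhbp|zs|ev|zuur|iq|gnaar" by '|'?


Input string: 'rihd|mhbp|zs|ev|zuur|iq|gnaar'
Delimiter: '|'
Split result: 'rihd', 'mhbp', 'zs', 'ev', 'zuur', 'iq', 'gnaar'
Number of parts: 7


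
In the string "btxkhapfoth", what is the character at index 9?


Input string: 'btxkhapfoth'
Operation: get character at index 9
Index mapping: s[0]='b', s[1]='t', s[2]='x', s[3]='k', s[4]='h', s[5]='a', s[6]='p', s[7]='f', s[8]='o', s[9]='t'
Result: 't'


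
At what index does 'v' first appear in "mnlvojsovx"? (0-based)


Input string: 'mnlvojsovx'
Target: 'v'
Scanning left to right: s[0]='m', s[1]='n', s[2]='l', s[3]='v'
First match at index: 3


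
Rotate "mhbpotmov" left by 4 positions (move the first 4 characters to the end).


Input: 'mhbpotmov', shift = 4
Operation: split at index 4 and swap parts
Front part s[0:4] = 'mhbp'
Back part s[4:] = 'otmov'
Rotated = back + front = 'otmov' + 'mhbp'
Result: otmovmhbp


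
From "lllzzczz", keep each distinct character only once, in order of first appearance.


Input: 'lllzzczz'
Operation: keep first occurrence of each character
Scan: s[0]='l' new -> keep; s[1]='l' seen -> skip; s[2]='l' seen -> skip; s[3]='z' new -> keep; s[4]='z' seen -> skip; s[5]='c' new -> keep; s[6]='z' seen -> skip; s[7]='z' seen -> skip
Result: lzc


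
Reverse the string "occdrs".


Input string: 'occdrs'
Operation: reverse character order
Original order: 'o' -> 'c' -> 'c' -> 'd' -> 'r' -> 's'
Reversed order: 's' -> 'r' -> 'd' -> 'c' -> 'c' -> 'o'
Result: srdcco


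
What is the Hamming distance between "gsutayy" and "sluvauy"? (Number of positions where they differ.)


String 1: 'gsutayy'
String 2: 'sluvauy'
Compare each position: pos 0: 'g'!='s', pos 1: 's'!='l', pos 2: 'u'=='u', pos 3: 't'!='v', pos 4: 'a'=='a', pos 5: 'y'!='u', pos 6: 'y'=='y'
Differing positions: 4
Hamming distance: 4


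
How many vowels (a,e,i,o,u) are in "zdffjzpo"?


Input string: 'zdffjzpo'
Operation: count vowels (a, e, i, o, u)
Scan: s[0]='z', s[1]='d', s[2]='f', s[3]='f', s[4]='j', s[5]='z', s[6]='p', s[7]='o' (vowel)
Vowels found: 1
Result: 1


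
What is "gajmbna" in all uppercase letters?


Input string: 'gajmbna'
Operation: convert each letter to uppercase
Mapping: 'g'->'G', 'a'->'A', 'j'->'J', 'm'->'M', 'b'->'B', 'n'->'N', 'a'->'A'
Result: GAJMBNA


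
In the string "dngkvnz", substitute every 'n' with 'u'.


Input string: 'dngkvnz'
Operation: replace 'n' with 'u'
Positions of 'n': 1, 5
After replacement: dugkvuz


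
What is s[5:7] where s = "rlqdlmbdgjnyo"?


Input string: 'rlqdlmbdgjnyo'
Operation: slice [5:7]
Extract characters: s[5]='m', s[6]='b'
Result: mb


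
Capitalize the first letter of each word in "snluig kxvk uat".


Input string: 'snluig kxvk uat'
Operation: capitalize first letter of each word
Word transformations: 'snluig'->'Snluig', 'kxvk'->'Kxvk', 'uat'->'Uat'
Result: Snluig Kxvk Uat


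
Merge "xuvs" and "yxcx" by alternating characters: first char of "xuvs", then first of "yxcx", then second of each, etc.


String 1: 'xuvs'
String 2: 'yxcx'
Operation: alternate characters
Pairs: 'x'+'y', 'u'+'x', 'v'+'c', 's'+'x'
Result: xyuxvcsx


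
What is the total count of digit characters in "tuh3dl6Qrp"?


Input string: 'tuh3dl6Qrp'
Operation: count digit characters (0-9)
Scan: 't', 'u', 'h', '3'(digit), 'd', 'l', '6'(digit), 'Q', 'r', 'p'
Digits found: 2
Result: 2


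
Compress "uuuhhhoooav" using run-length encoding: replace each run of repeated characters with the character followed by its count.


Input: 'uuuhhhoooav'
Operation: identify consecutive runs
Runs: 'uuu' -> u3, 'hhh' -> h3, 'ooo' -> o3, 'a' -> a1, 'v' -> v1
Encoded: u3h3o3a1v1


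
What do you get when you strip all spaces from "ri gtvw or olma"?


Input string: 'ri gtvw or olma'
Operation: remove all spaces
Words: 'ri', 'gtvw', 'or', 'olma'
Join without spaces: rigtvworolma


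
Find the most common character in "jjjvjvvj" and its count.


Input: 'jjjvjvvj'
Operation: tally each character
Counts: 'j':5, 'v':3
Maximum: 'j' appears 5 times


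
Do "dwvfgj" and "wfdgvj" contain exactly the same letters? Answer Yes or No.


String 1: 'dwvfgj' -> sorted: 'dfgjvw'
String 2: 'wfdgvj' -> sorted: 'dfgjvw'
Compare sorted forms: 'dfgjvw' == 'dfgjvw'
Anagram: Yes


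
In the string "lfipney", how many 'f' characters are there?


Input string: 'lfipney'
Target character: 'f'
Scan each position: s[1]='f'
Matches found at indices: 1
Total: 1


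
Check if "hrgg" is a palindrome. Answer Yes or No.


Input string: 'hrgg'
Reversed: 'ggrh'
Compare pairs: s[0]='h' vs s[3]='g' (mismatch), s[1]='r' vs s[2]='g' (mismatch)
Palindrome: No


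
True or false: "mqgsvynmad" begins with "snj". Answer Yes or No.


Input string: 'mqgsvynmad'
Prefix to check: 'snj'
First 3 characters of input: 'mqg'
Match: False
Result: No


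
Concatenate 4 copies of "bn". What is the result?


Input string: 'bn'
Operation: repeat 4 times
Concatenation: 'bn' + 'bn' + 'bn' + 'bn'
Result: bnbnbnbn


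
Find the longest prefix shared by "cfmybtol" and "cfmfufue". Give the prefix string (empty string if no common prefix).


String 1: 'cfmybtol'
String 2: 'cfmfufue'
Compare position by position:
pos 0: 'c' vs 'c' match
pos 1: 'f' vs 'f' match
pos 2: 'm' vs 'm' match
pos 3: 'y' vs 'f' differ -> stop
Longest common prefix: "cfm" (length 3)


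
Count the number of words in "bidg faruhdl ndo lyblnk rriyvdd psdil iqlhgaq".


Input string: 'bidg faruhdl ndo lyblnk rriyvdd psdil iqlhgaq'
Operation: split by spaces
Words found: 'bidg', 'faruhdl', 'ndo', 'lyblnk', 'rriyvdd', 'psdil', 'iqlhgaq'
Word count: 7


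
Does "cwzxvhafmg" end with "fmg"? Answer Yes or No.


Input string: 'cwzxvhafmg'
Suffix to check: 'fmg'
Last 3 characters of input: 'fmg'
Match: True
Result: Yes


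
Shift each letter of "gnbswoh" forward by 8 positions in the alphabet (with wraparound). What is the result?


Input: 'gnbswoh', shift = 8
Operation: for each letter, (position + 8) mod 26
Mapping: 'g'(6+8=14)->'o', 'n'(13+8=21)->'v', 'b'(1+8=9)->'j', 's'(18+8=26, 26 mod 26=0)->'a', 'w'(22+8=30, 30 mod 26=4)->'e', 'o'(14+8=22)->'w', 'h'(7+8=15)->'p'
Result: ovjaewp


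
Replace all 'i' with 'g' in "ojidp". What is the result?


Input string: 'ojidp'
Operation: replace 'i' with 'g'
Positions of 'i': 2
After replacement: ojgdp


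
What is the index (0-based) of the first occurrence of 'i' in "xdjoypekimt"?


Input string: 'xdjoypekimt'
Target: 'i'
Scanning left to right: s[0]='x', s[1]='d', s[2]='j', s[3]='o', s[4]='y', s[5]='p', s[6]='e', s[7]='k', s[8]='i'
First match at index: 8


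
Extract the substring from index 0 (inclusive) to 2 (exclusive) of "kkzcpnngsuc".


Input string: 'kkzcpnngsuc'
Operation: slice [0:2]
Extract characters: s[0]='k', s[1]='k'
Result: kk


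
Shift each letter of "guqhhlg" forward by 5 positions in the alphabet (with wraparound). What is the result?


Input: 'guqhhlg', shift = 5
Operation: for each letter, (position + 5) mod 26
Mapping: 'g'(6+5=11)->'l', 'u'(20+5=25)->'z', 'q'(16+5=21)->'v', 'h'(7+5=12)->'m', 'h'(7+5=12)->'m', 'l'(11+5=16)->'q', 'g'(6+5=11)->'l'
Result: lzvmmql


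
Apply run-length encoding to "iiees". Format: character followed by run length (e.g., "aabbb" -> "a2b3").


Input: 'iiees'
Operation: identify consecutive runs
Runs: 'ii' -> i2, 'ee' -> e2, 's' -> s1
Encoded: i2e2s1


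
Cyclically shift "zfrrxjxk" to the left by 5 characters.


Input: 'zfrrxjxk', shift = 5
Operation: split at index 5 and swap parts
Front part s[0:5] = 'zfrrx'
Back part s[5:] = 'jxk'
Rotated = back + front = 'jxk' + 'zfrrx'
Result: jxkzfrrx


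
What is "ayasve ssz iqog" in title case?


Input string: 'ayasve ssz iqog'
Operation: capitalize first letter of each word
Word transformations: 'ayasve'->'Ayasve', 'ssz'->'Ssz', 'iqog'->'Iqog'
Result: Ayasve Ssz Iqog


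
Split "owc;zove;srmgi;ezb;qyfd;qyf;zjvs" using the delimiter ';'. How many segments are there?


Input string: 'owc;zove;srmgi;ezb;qyfd;qyf;zjvs'
Delimiter: ';'
Split result: 'owc', 'zove', 'srmgi', 'ezb', 'qyfd', 'qyf', 'zjvs'
Number of parts: 7


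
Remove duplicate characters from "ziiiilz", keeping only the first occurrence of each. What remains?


Input: 'ziiiilz'
Operation: keep first occurrence of each character
Scan: s[0]='z' new -> keep; s[1]='i' new -> keep; s[2]='i' seen -> skip; s[3]='i' seen -> skip; s[4]='i' seen -> skip; s[5]='l' new -> keep; s[6]='z' seen -> skip
Result: zil


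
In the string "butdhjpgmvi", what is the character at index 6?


Input string: 'butdhjpgmvi'
Operation: get character at index 6
Index mapping: s[0]='b', s[1]='u', s[2]='t', s[3]='d', s[4]='h', s[5]='j', s[6]='p'
Result: 'p'


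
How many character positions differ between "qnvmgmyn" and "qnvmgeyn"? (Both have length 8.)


String 1: 'qnvmgmyn'
String 2: 'qnvmgeyn'
Compare each position: pos 0: 'q'=='q', pos 1: 'n'=='n', pos 2: 'v'=='v', pos 3: 'm'=='m', pos 4: 'g'=='g', pos 5: 'm'!='e', pos 6: 'y'=='y', pos 7: 'n'=='n'
Differing positions: 1
Hamming distance: 1


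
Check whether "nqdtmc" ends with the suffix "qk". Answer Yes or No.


Input string: 'nqdtmc'
Suffix to check: 'qk'
Last 2 characters of input: 'mc'
Match: False
Result: No


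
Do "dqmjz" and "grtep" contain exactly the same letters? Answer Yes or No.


String 1: 'dqmjz' -> sorted: 'djmqz'
String 2: 'grtep' -> sorted: 'egprt'
Compare sorted forms: 'djmqz' != 'egprt'
Anagram: No


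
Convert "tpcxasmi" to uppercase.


Input string: 'tpcxasmi'
Operation: convert each letter to uppercase
Mapping: 't'->'T', 'p'->'P', 'c'->'C', 'x'->'X', 'a'->'A', 's'->'S', 'm'->'M', 'i'->'I'
Result: TPCXASMI


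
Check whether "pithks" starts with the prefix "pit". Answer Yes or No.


Input string: 'pithks'
Prefix to check: 'pit'
First 3 characters of input: 'pit'
Match: True
Result: Yes


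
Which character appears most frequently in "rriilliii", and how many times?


Input: 'rriilliii'
Operation: tally each character
Counts: 'i':5, 'l':2, 'r':2
Maximum: 'i' appears 5 times


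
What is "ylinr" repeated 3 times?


Input string: 'ylinr'
Operation: repeat 3 times
Concatenation: 'ylinr' + 'ylinr' + 'ylinr'
Result: ylinrylinrylinr


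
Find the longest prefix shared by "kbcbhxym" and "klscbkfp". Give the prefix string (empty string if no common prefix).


String 1: 'kbcbhxym'
String 2: 'klscbkfp'
Compare position by position:
pos 0: 'k' vs 'k' match
pos 1: 'b' vs 'l' differ -> stop
Longest common prefix: "k" (length 1)


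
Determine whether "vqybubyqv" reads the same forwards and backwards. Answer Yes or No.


Input string: 'vqybubyqv'
Reversed: 'vqybubyqv'
Compare pairs: s[0]='v' vs s[8]='v' (match), s[1]='q' vs s[7]='q' (match), s[2]='y' vs s[6]='y' (match), s[3]='b' vs s[5]='b' (match)
Palindrome: Yes


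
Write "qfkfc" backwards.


Input string: 'qfkfc'
Operation: reverse character order
Original order: 'q' -> 'f' -> 'k' -> 'f' -> 'c'
Reversed order: 'c' -> 'f' -> 'k' -> 'f' -> 'q'
Result: cfkfq


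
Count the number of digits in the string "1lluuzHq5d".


Input string: '1lluuzHq5d'
Operation: count digit characters (0-9)
Scan: '1'(digit), 'l', 'l', 'u', 'u', 'z', 'H', 'q', '5'(digit), 'd'
Digits found: 2
Result: 2


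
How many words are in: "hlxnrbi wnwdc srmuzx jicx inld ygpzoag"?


Input string: 'hlxnrbi wnwdc srmuzx jicx inld ygpzoag'
Operation: split by spaces
Words found: 'hlxnrbi', 'wnwdc', 'srmuzx', 'jicx', 'inld', 'ygpzoag'
Word count: 6


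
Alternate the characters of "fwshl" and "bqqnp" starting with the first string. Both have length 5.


String 1: 'fwshl'
String 2: 'bqqnp'
Operation: alternate characters
Pairs: 'f'+'b', 'w'+'q', 's'+'q', 'h'+'n', 'l'+'p'
Result: fbwqsqhnlp


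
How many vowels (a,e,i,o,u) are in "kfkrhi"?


Input string: 'kfkrhi'
Operation: count vowels (a, e, i, o, u)
Scan: s[0]='k', s[1]='f', s[2]='k', s[3]='r', s[4]='h', s[5]='i' (vowel)
Vowels found: 1
Result: 1


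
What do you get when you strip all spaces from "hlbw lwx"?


Input string: 'hlbw lwx'
Operation: remove all spaces
Words: 'hlbw', 'lwx'
Join without spaces: hlbwlwx


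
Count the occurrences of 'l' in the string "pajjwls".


Input string: 'pajjwls'
Target character: 'l'
Scan each position: s[5]='l'
Matches found at indices: 5
Total: 1


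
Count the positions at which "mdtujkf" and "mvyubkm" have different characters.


String 1: 'mdtujkf'
String 2: 'mvyubkm'
Compare each position: pos 0: 'm'=='m', pos 1: 'd'!='v', pos 2: 't'!='y', pos 3: 'u'=='u', pos 4: 'j'!='b', pos 5: 'k'=='k', pos 6: 'f'!='m'
Differing positions: 4
Hamming distance: 4


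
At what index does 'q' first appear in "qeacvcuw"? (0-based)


Input string: 'qeacvcuw'
Target: 'q'
Scanning left to right: s[0]='q'
First match at index: 0


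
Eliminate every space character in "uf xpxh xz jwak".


Input string: 'uf xpxh xz jwak'
Operation: remove all spaces
Words: 'uf', 'xpxh', 'xz', 'jwak'
Join without spaces: ufxpxhxzjwak


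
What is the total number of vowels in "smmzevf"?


Input string: 'smmzevf'
Operation: count vowels (a, e, i, o, u)
Scan: s[0]='s', s[1]='m', s[2]='m', s[3]='z', s[4]='e' (vowel), s[5]='v', s[6]='f'
Vowels found: 1
Result: 1


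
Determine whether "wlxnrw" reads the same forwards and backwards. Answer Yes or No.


Input string: 'wlxnrw'
Reversed: 'wrnxlw'
Compare pairs: s[0]='w' vs s[5]='w' (match), s[1]='l' vs s[4]='r' (mismatch), s[2]='x' vs s[3]='n' (mismatch)
Palindrome: No


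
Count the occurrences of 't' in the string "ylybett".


Input string: 'ylybett'
Target character: 't'
Scan each position: s[5]='t', s[6]='t'
Matches found at indices: 5, 6
Total: 2


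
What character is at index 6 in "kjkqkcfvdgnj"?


Input string: 'kjkqkcfvdgnj'
Operation: get character at index 6
Index mapping: s[0]='k', s[1]='j', s[2]='k', s[3]='q', s[4]='k', s[5]='c', s[6]='f'
Result: 'f'


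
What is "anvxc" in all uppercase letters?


Input string: 'anvxc'
Operation: convert each letter to uppercase
Mapping: 'a'->'A', 'n'->'N', 'v'->'V', 'x'->'X', 'c'->'C'
Result: ANVXC


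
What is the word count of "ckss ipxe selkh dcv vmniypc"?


Input string: 'ckss ipxe selkh dcv vmniypc'
Operation: split by spaces
Words found: 'ckss', 'ipxe', 'selkh', 'dcv', 'vmniypc'
Word count: 5


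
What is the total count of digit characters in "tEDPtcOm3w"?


Input string: 'tEDPtcOm3w'
Operation: count digit characters (0-9)
Scan: 't', 'E', 'D', 'P', 't', 'c', 'O', 'm', '3'(digit), 'w'
Digits found: 1
Result: 1


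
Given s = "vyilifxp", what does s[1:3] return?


Input string: 'vyilifxp'
Operation: slice [1:3]
Extract characters: s[1]='y', s[2]='i'
Result: yi


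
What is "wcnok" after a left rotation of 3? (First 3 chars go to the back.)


Input: 'wcnok', shift = 3
Operation: split at index 3 and swap parts
Front part s[0:3] = 'wcn'
Back part s[3:] = 'ok'
Rotated = back + front = 'ok' + 'wcn'
Result: okwcn


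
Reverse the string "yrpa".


Input string: 'yrpa'
Operation: reverse character order
Original order: 'y' -> 'r' -> 'p' -> 'a'
Reversed order: 'a' -> 'p' -> 'r' -> 'y'
Result: apry


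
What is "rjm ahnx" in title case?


Input string: 'rjm ahnx'
Operation: capitalize first letter of each word
Word transformations: 'rjm'->'Rjm', 'ahnx'->'Ahnx'
Result: Rjm Ahnx


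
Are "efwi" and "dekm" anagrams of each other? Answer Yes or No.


String 1: 'efwi' -> sorted: 'efiw'
String 2: 'dekm' -> sorted: 'dekm'
Compare sorted forms: 'efiw' != 'dekm'
Anagram: No


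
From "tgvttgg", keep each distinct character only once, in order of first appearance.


Input: 'tgvttgg'
Operation: keep first occurrence of each character
Scan: s[0]='t' new -> keep; s[1]='g' new -> keep; s[2]='v' new -> keep; s[3]='t' seen -> skip; s[4]='t' seen -> skip; s[5]='g' seen -> skip; s[6]='g' seen -> skip
Result: tgv


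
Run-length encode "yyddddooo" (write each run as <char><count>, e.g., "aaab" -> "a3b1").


Input: 'yyddddooo'
Operation: identify consecutive runs
Runs: 'yy' -> y2, 'dddd' -> d4, 'ooo' -> o3
Encoded: y2d4o3


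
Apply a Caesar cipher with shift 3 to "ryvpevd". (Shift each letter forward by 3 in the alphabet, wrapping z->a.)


Input: 'ryvpevd', shift = 3
Operation: for each letter, (position + 3) mod 26
Mapping: 'r'(17+3=20)->'u', 'y'(24+3=27, 27 mod 26=1)->'b', 'v'(21+3=24)->'y', 'p'(15+3=18)->'s', 'e'(4+3=7)->'h', 'v'(21+3=24)->'y', 'd'(3+3=6)->'g'
Result: ubyshyg


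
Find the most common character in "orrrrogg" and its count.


Input: 'orrrrogg'
Operation: tally each character
Counts: 'g':2, 'o':2, 'r':4
Maximum: 'r' appears 4 times


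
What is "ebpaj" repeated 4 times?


Input string: 'ebpaj'
Operation: repeat 4 times
Concatenation: 'ebpaj' + 'ebpaj' + 'ebpaj' + 'ebpaj'
Result: ebpajebpajebpajebpaj


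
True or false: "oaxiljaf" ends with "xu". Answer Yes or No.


Input string: 'oaxiljaf'
Suffix to check: 'xu'
Last 2 characters of input: 'af'
Match: False
Result: No


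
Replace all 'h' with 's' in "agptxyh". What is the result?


Input string: 'agptxyh'
Operation: replace 'h' with 's'
Positions of 'h': 6
After replacement: agptxys


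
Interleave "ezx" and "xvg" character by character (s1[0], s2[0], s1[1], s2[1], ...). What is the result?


String 1: 'ezx'
String 2: 'xvg'
Operation: alternate characters
Pairs: 'e'+'x', 'z'+'v', 'x'+'g'
Result: exzvxg


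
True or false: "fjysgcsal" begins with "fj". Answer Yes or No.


Input string: 'fjysgcsal'
Prefix to check: 'fj'
First 2 characters of input: 'fj'
Match: True
Result: Yes


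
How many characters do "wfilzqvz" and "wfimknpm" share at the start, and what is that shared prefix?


String 1: 'wfilzqvz'
String 2: 'wfimknpm'
Compare position by position:
pos 0: 'w' vs 'w' match
pos 1: 'f' vs 'f' match
pos 2: 'i' vs 'i' match
pos 3: 'l' vs 'm' differ -> stop
Longest common prefix: "wfi" (length 3)


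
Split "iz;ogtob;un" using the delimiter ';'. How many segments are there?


Input string: 'iz;ogtob;un'
Delimiter: ';'
Split result: 'iz', 'ogtob', 'un'
Number of parts: 3


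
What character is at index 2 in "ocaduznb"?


Input string: 'ocaduznb'
Operation: get character at index 2
Index mapping: s[0]='o', s[1]='c', s[2]='a'
Result: 'a'


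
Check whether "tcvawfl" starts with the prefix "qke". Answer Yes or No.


Input string: 'tcvawfl'
Prefix to check: 'qke'
First 3 characters of input: 'tcv'
Match: False
Result: No


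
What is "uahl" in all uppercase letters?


Input string: 'uahl'
Operation: convert each letter to uppercase
Mapping: 'u'->'U', 'a'->'A', 'h'->'H', 'l'->'L'
Result: UAHL


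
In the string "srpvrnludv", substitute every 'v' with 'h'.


Input string: 'srpvrnludv'
Operation: replace 'v' with 'h'
Positions of 'v': 3, 9
After replacement: srphrnludh


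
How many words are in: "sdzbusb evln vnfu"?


Input string: 'sdzbusb evln vnfu'
Operation: split by spaces
Words found: 'sdzbusb', 'evln', 'vnfu'
Word count: 3


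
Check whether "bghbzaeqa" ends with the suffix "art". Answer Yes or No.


Input string: 'bghbzaeqa'
Suffix to check: 'art'
Last 3 characters of input: 'eqa'
Match: False
Result: No


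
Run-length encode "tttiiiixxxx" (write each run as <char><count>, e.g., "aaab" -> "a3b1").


Input: 'tttiiiixxxx'
Operation: identify consecutive runs
Runs: 'ttt' -> t3, 'iiii' -> i4, 'xxxx' -> x4
Encoded: t3i4x4


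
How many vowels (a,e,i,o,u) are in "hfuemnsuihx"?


Input string: 'hfuemnsuihx'
Operation: count vowels (a, e, i, o, u)
Scan: s[0]='h', s[1]='f', s[2]='u' (vowel), s[3]='e' (vowel), s[4]='m', s[5]='n', s[6]='s', s[7]='u' (vowel), s[8]='i' (vowel), s[9]='h', s[10]='x'
Vowels found: 4
Result: 4


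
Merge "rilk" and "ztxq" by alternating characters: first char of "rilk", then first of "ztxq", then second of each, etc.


String 1: 'rilk'
String 2: 'ztxq'
Operation: alternate characters
Pairs: 'r'+'z', 'i'+'t', 'l'+'x', 'k'+'q'
Result: rzitlxkq


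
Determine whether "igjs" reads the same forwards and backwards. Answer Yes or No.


Input string: 'igjs'
Reversed: 'sjgi'
Compare pairs: s[0]='i' vs s[3]='s' (mismatch), s[1]='g' vs s[2]='j' (mismatch)
Palindrome: No


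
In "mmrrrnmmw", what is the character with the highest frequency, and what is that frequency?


Input: 'mmrrrnmmw'
Operation: tally each character
Counts: 'm':4, 'n':1, 'r':3, 'w':1
Maximum: 'm' appears 4 times


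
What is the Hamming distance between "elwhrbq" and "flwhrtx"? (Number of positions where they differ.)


String 1: 'elwhrbq'
String 2: 'flwhrtx'
Compare each position: pos 0: 'e'!='f', pos 1: 'l'=='l', pos 2: 'w'=='w', pos 3: 'h'=='h', pos 4: 'r'=='r', pos 5: 'b'!='t', pos 6: 'q'!='x'
Differing positions: 3
Hamming distance: 3


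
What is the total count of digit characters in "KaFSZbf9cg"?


Input string: 'KaFSZbf9cg'
Operation: count digit characters (0-9)
Scan: 'K', 'a', 'F', 'S', 'Z', 'b', 'f', '9'(digit), 'c', 'g'
Digits found: 1
Result: 1


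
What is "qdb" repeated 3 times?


Input string: 'qdb'
Operation: repeat 3 times
Concatenation: 'qdb' + 'qdb' + 'qdb'
Result: qdbqdbqdb


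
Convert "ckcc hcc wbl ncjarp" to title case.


Input string: 'ckcc hcc wbl ncjarp'
Operation: capitalize first letter of each word
Word transformations: 'ckcc'->'Ckcc', 'hcc'->'Hcc', 'wbl'->'Wbl', 'ncjarp'->'Ncjarp'
Result: Ckcc Hcc Wbl Ncjarp


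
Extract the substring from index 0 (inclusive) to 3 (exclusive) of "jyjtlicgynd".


Input string: 'jyjtlicgynd'
Operation: slice [0:3]
Extract characters: s[0]='j', s[1]='y', s[2]='j'
Result: jyj


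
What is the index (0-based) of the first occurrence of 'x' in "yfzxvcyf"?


Input string: 'yfzxvcyf'
Target: 'x'
Scanning left to right: s[0]='y', s[1]='f', s[2]='z', s[3]='x'
First match at index: 3


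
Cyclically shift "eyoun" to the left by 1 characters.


Input: 'eyoun', shift = 1
Operation: split at index 1 and swap parts
Front part s[0:1] = 'e'
Back part s[1:] = 'youn'
Rotated = back + front = 'youn' + 'e'
Result: youne


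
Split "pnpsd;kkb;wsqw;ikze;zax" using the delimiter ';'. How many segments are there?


Input string: 'pnpsd;kkb;wsqw;ikze;zax'
Delimiter: ';'
Split result: 'pnpsd', 'kkb', 'wsqw', 'ikze', 'zax'
Number of parts: 5


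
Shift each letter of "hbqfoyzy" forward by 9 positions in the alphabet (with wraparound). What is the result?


Input: 'hbqfoyzy', shift = 9
Operation: for each letter, (position + 9) mod 26
Mapping: 'h'(7+9=16)->'q', 'b'(1+9=10)->'k', 'q'(16+9=25)->'z', 'f'(5+9=14)->'o', 'o'(14+9=23)->'x', 'y'(24+9=33, 33 mod 26=7)->'h', 'z'(25+9=34, 34 mod 26=8)->'i', 'y'(24+9=33, 33 mod 26=7)->'h'
Result: qkzoxhih


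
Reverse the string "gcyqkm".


Input string: 'gcyqkm'
Operation: reverse character order
Original order: 'g' -> 'c' -> 'y' -> 'q' -> 'k' -> 'm'
Reversed order: 'm' -> 'k' -> 'q' -> 'y' -> 'c' -> 'g'
Result: mkqycg


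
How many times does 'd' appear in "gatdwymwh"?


Input string: 'gatdwymwh'
Target character: 'd'
Scan each position: s[3]='d'
Matches found at indices: 3
Total: 1


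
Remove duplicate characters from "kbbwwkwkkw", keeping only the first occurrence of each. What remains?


Input: 'kbbwwkwkkw'
Operation: keep first occurrence of each character
Scan: s[0]='k' new -> keep; s[1]='b' new -> keep; s[2]='b' seen -> skip; s[3]='w' new -> keep; s[4]='w' seen -> skip; s[5]='k' seen -> skip; s[6]='w' seen -> skip; s[7]='k' seen -> skip; s[8]='k' seen -> skip; s[9]='w' seen -> skip
Result: kbw


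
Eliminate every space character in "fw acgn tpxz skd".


Input string: 'fw acgn tpxz skd'
Operation: remove all spaces
Words: 'fw', 'acgn', 'tpxz', 'skd'
Join without spaces: fwacgntpxzskd


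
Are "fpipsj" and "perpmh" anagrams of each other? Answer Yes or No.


String 1: 'fpipsj' -> sorted: 'fijpps'
String 2: 'perpmh' -> sorted: 'ehmppr'
Compare sorted forms: 'fijpps' != 'ehmppr'
Anagram: No


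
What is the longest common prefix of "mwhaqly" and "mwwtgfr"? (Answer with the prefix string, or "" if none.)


String 1: 'mwhaqly'
String 2: 'mwwtgfr'
Compare position by position:
pos 0: 'm' vs 'm' match
pos 1: 'w' vs 'w' match
pos 2: 'h' vs 'w' differ -> stop
Longest common prefix: "mw" (length 2)


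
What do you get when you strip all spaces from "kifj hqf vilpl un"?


Input string: 'kifj hqf vilpl un'
Operation: remove all spaces
Words: 'kifj', 'hqf', 'vilpl', 'un'
Join without spaces: kifjhqfvilplun


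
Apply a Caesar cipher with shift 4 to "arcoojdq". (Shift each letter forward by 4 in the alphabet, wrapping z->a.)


Input: 'arcoojdq', shift = 4
Operation: for each letter, (position + 4) mod 26
Mapping: 'a'(0+4=4)->'e', 'r'(17+4=21)->'v', 'c'(2+4=6)->'g', 'o'(14+4=18)->'s', 'o'(14+4=18)->'s', 'j'(9+4=13)->'n', 'd'(3+4=7)->'h', 'q'(16+4=20)->'u'
Result: evgssnhu


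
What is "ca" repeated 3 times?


Input string: 'ca'
Operation: repeat 3 times
Concatenation: 'ca' + 'ca' + 'ca'
Result: cacaca
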